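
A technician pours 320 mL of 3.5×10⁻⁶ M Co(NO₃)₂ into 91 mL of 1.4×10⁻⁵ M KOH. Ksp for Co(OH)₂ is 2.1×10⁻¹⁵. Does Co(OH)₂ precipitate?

No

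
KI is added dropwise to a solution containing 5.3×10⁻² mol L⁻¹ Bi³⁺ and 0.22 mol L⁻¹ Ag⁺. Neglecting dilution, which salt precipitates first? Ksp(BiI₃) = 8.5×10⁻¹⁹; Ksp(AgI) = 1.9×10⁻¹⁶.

AgI

A salt starts to precipitate once the ion product Q reaches its Ksp.
For BiI₃: [I⁻] = (Ksp/[Bi³⁺])^(1/3) = 2.5×10⁻⁶ mol L⁻¹
For AgI: [I⁻] = (Ksp/[Ag⁺]) = 8.6×10⁻¹⁶ mol L⁻¹
The smaller threshold [I⁻] is reached first, so AgI precipitates first.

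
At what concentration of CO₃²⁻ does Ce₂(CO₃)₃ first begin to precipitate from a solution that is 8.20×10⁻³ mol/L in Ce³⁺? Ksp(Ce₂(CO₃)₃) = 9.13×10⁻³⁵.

Each salt precipitates once Q = Ksp for that salt.
Ce₂(CO₃)₃(s) ⇌ 2 Ce³⁺(aq) + 3 CO₃²⁻(aq)
Ksp = [Ce³⁺]^2[CO₃²⁻]^3 = [CO₃²⁻]^3(8.20×10⁻³)^2
[CO₃²⁻]^3 = 9.13×10⁻³⁵ / (8.20×10⁻³)^2 = 1.36×10⁻³⁰
[CO₃²⁻] = 1.11×10⁻¹⁰ mol/L

1.11×10⁻¹⁰ M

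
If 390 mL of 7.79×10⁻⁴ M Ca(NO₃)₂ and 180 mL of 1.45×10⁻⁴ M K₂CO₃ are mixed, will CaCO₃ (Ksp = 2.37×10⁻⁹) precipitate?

Yes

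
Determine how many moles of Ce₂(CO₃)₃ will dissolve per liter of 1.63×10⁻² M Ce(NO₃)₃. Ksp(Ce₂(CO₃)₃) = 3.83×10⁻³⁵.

1.75×10⁻¹¹ M

Ce₂(CO₃)₃(s) ⇌ 2 Ce³⁺(aq) + 3 CO₃²⁻(aq)
Ce³⁺ is already present at 1.63×10⁻² M. If s mol/L of Ce₂(CO₃)₃ dissolves, [CO₃²⁻] = 3s while [Ce³⁺] ≈ 1.63×10⁻² M.
Ksp = [Ce³⁺]^2[CO₃²⁻]^3 = (1.63×10⁻²)^2(3s)^3
(3s)^3 = 3.83×10⁻³⁵ / (1.63×10⁻²)^2 = 1.44×10⁻³¹
s = 1.75×10⁻¹¹ M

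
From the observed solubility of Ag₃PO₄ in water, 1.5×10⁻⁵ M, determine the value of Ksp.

Ksp = 1.4×10⁻¹⁸

Ag₃PO₄(s) ⇌ 3 Ag⁺(aq) + PO₄³⁻(aq)
For each mole of Ag₃PO₄ that dissolves per liter, [Ag⁺] = 3s and [PO₄³⁻] = s; let s denote this solubility.
Ksp = [Ag⁺]^3[PO₄³⁻] = (3s)^3 · s = 27s^4
Ksp = 27 × (1.5×10⁻⁵)^4 = 1.4×10⁻¹⁸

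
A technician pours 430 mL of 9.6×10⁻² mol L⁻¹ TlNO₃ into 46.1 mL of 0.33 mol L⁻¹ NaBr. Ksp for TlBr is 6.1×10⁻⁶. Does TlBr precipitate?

Yes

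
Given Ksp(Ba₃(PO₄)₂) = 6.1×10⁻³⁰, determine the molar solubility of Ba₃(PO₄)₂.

5.6×10⁻⁷ M

Ba₃(PO₄)₂(s) ⇌ 3 Ba²⁺(aq) + 2 PO₄³⁻(aq)
If s mol/L of Ba₃(PO₄)₂ dissolves, [Ba²⁺] = 3s and [PO₄³⁻] = 2s.
Ksp = [Ba²⁺]^3[PO₄³⁻]^2 = (3s)^3 · (2s)^2 = 108s^5
108s^5 = 6.1×10⁻³⁰  ⇒  s^5 = 5.6×10⁻³²
s = (5.6×10⁻³²)^(1/5) = 5.6×10⁻⁷ M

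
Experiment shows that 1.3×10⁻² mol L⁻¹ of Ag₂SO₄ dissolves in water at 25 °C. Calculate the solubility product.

Ksp = 8.8×10⁻⁶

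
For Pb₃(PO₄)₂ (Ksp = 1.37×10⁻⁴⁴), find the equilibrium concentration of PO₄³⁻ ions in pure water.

Pb₃(PO₄)₂(s) ⇌ 3 Pb²⁺(aq) + 2 PO₄³⁻(aq)
Let s be the molar solubility. Then [Pb²⁺] = 3s and [PO₄³⁻] = 2s.
Ksp = [Pb²⁺]^3[PO₄³⁻]^2 = (3s)^3 · (2s)^2 = 108s^5 = 1.37×10⁻⁴⁴
s = 6.62×10⁻¹⁰ M
[PO₄³⁻] = 2s = 1.32×10⁻⁹ M

1.32×10⁻⁹ M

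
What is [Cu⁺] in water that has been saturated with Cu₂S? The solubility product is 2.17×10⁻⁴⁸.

Cu₂S(s) ⇌ 2 Cu⁺(aq) + S²⁻(aq)
For each mole of Cu₂S that dissolves per liter, [Cu⁺] = 2s and [S²⁻] = s; let s denote this solubility.
Ksp = [Cu⁺]^2[S²⁻] = (2s)^2 · s = 4s^3 = 2.17×10⁻⁴⁸
s = 8.16×10⁻¹⁷ M
[Cu⁺] = 2s = 1.63×10⁻¹⁶ M

1.63×10⁻¹⁶ M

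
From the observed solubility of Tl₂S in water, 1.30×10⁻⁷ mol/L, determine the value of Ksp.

Tl₂S(s) ⇌ 2 Tl⁺(aq) + S²⁻(aq)
If s mol/L of Tl₂S dissolves, [Tl⁺] = 2s and [S²⁻] = s.
Ksp = [Tl⁺]^2[S²⁻] = (2s)^2 · s = 4s^3
Ksp = 4 × (1.30×10⁻⁷)^3 = 8.79×10⁻²¹

Ksp = 8.79×10⁻²¹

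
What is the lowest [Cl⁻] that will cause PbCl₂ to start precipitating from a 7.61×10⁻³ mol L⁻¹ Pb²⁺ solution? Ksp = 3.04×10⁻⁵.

Each salt precipitates once Q = Ksp for that salt.
PbCl₂(s) ⇌ Pb²⁺(aq) + 2 Cl⁻(aq)
Ksp = [Pb²⁺][Cl⁻]^2 = [Cl⁻]^2(7.61×10⁻³)
[Cl⁻]^2 = 3.04×10⁻⁵ / (7.61×10⁻³) = 3.99×10⁻³
[Cl⁻] = 6.32×10⁻² mol L⁻¹

6.32×10⁻² M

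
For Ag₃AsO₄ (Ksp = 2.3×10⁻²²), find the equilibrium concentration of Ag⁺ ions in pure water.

5.1×10⁻⁶ M

Ag₃AsO₄(s) ⇌ 3 Ag⁺(aq) + AsO₄³⁻(aq)
Let s be the molar solubility. Then [Ag⁺] = 3s and [AsO₄³⁻] = s.
Ksp = [Ag⁺]^3[AsO₄³⁻] = (3s)^3 · s = 27s^4 = 2.3×10⁻²²
s = 1.7×10⁻⁶ mol/L
[Ag⁺] = 3s = 5.1×10⁻⁶ mol/L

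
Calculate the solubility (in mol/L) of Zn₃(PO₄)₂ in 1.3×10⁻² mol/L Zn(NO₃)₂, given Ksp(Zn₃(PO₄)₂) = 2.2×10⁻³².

5.0×10⁻¹⁴ M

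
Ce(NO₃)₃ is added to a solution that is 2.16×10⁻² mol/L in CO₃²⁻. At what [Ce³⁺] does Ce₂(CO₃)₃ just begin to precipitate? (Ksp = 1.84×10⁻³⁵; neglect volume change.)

A salt starts to precipitate once the ion product Q reaches its Ksp.
Ce₂(CO₃)₃(s) ⇌ 2 Ce³⁺(aq) + 3 CO₃²⁻(aq)
Ksp = [Ce³⁺]^2[CO₃²⁻]^3 = [Ce³⁺]^2(2.16×10⁻²)^3
[Ce³⁺]^2 = 1.84×10⁻³⁵ / (2.16×10⁻²)^3 = 1.83×10⁻³⁰
[Ce³⁺] = 1.35×10⁻¹⁵ mol/L

1.35×10⁻¹⁵ M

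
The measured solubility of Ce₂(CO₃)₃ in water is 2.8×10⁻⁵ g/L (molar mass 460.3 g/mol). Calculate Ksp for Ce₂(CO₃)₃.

Molar solubility s = (2.8×10⁻⁵ g/L) / (460.3 g/mol) = 6.083×10⁻⁸ mol/L
Ce₂(CO₃)₃(s) ⇌ 2 Ce³⁺(aq) + 3 CO₃²⁻(aq)
If s mol/L of Ce₂(CO₃)₃ dissolves, [Ce³⁺] = 2s and [CO₃²⁻] = 3s.
Ksp = [Ce³⁺]^2[CO₃²⁻]^3 = (2s)^2 · (3s)^3 = 108s^5
Ksp = 108 × (6.083×10⁻⁸)^5 = 9.0×10⁻³⁵

Ksp = 9.0×10⁻³⁵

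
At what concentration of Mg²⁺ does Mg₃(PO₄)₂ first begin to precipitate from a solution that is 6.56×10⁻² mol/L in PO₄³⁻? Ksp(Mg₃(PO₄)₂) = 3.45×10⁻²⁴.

9.29×10⁻⁸ M

The threshold for precipitation is Q = Ksp.
Mg₃(PO₄)₂(s) ⇌ 3 Mg²⁺(aq) + 2 PO₄³⁻(aq)
Ksp = [Mg²⁺]^3[PO₄³⁻]^2 = [Mg²⁺]^3(6.56×10⁻²)^2
[Mg²⁺]^3 = 3.45×10⁻²⁴ / (6.56×10⁻²)^2 = 8.02×10⁻²²
[Mg²⁺] = 9.29×10⁻⁸ mol/L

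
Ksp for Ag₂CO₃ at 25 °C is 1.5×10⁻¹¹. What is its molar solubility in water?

Ag₂CO₃(s) ⇌ 2 Ag⁺(aq) + CO₃²⁻(aq)
Call the molar solubility s, so that [Ag⁺] = 2s and [CO₃²⁻] = s.
Ksp = [Ag⁺]^2[CO₃²⁻] = (2s)^2 · s = 4s^3
4s^3 = 1.5×10⁻¹¹  ⇒  s^3 = 3.8×10⁻¹²
s = 1.6×10⁻⁴ mol/L

1.6×10⁻⁴ M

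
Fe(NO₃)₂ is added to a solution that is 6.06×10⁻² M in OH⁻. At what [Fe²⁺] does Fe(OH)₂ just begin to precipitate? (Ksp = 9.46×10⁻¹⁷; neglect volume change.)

2.58×10⁻¹⁴ M

A salt starts to precipitate once the ion product Q reaches its Ksp.
Fe(OH)₂(s) ⇌ Fe²⁺(aq) + 2 OH⁻(aq)
Ksp = [Fe²⁺][OH⁻]^2 = [Fe²⁺](6.06×10⁻²)^2
[Fe²⁺] = 9.46×10⁻¹⁷ / (6.06×10⁻²)^2 = 2.58×10⁻¹⁴
[Fe²⁺] = 2.58×10⁻¹⁴ M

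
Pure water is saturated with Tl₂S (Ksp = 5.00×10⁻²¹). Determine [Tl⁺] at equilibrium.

Tl₂S(s) ⇌ 2 Tl⁺(aq) + S²⁻(aq)
For each mole of Tl₂S that dissolves per liter, [Tl⁺] = 2s and [S²⁻] = s; let s denote this solubility.
Ksp = [Tl⁺]^2[S²⁻] = (2s)^2 · s = 4s^3 = 5.00×10⁻²¹
s = 1.08×10⁻⁷ mol L⁻¹
[Tl⁺] = 2s = 2.15×10⁻⁷ mol L⁻¹

2.15×10⁻⁷ M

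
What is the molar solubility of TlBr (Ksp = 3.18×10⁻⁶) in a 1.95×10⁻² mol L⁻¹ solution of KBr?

TlBr(s) ⇌ Tl⁺(aq) + Br⁻(aq)
Let s be the solubility of TlBr here. The common ion gives [Br⁻] ≈ 1.95×10⁻² mol L⁻¹, and [Tl⁺] = s.
Ksp = [Tl⁺][Br⁻] = s(1.95×10⁻²)
s = 3.18×10⁻⁶ / (1.95×10⁻²) = 1.63×10⁻⁴
s = 1.63×10⁻⁴ mol L⁻¹

1.63×10⁻⁴ M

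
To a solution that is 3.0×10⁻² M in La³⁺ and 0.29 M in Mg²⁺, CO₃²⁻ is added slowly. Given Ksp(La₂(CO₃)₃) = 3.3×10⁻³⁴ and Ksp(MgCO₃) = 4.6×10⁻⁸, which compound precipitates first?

La₂(CO₃)₃

A salt starts to precipitate once the ion product Q reaches its Ksp.
For La₂(CO₃)₃: [CO₃²⁻] = (Ksp/[La³⁺]^2)^(1/3) = 7.2×10⁻¹¹ M
For MgCO₃: [CO₃²⁻] = (Ksp/[Mg²⁺]) = 1.6×10⁻⁷ M
La₂(CO₃)₃ requires the lower [CO₃²⁻], so it precipitates first.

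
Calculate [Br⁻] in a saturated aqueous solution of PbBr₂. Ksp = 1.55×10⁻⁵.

PbBr₂(s) ⇌ Pb²⁺(aq) + 2 Br⁻(aq)
For each mole of PbBr₂ that dissolves per liter, [Pb²⁺] = s and [Br⁻] = 2s; let s denote this solubility.
Ksp = [Pb²⁺][Br⁻]^2 = s · (2s)^2 = 4s^3 = 1.55×10⁻⁵
s = 1.57×10⁻² M
[Br⁻] = 2s = 3.14×10⁻² M

3.14×10⁻² M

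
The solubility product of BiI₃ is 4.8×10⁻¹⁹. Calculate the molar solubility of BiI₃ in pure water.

1.2×10⁻⁵ M

BiI₃(s) ⇌ Bi³⁺(aq) + 3 I⁻(aq)
For each mole of BiI₃ that dissolves per liter, [Bi³⁺] = s and [I⁻] = 3s; let s denote this solubility.
Ksp = [Bi³⁺][I⁻]^3 = s · (3s)^3 = 27s^4
27s^4 = 4.8×10⁻¹⁹  ⇒  s^4 = 1.8×10⁻²⁰
Taking the 4th root, s = 1.2×10⁻⁵ M.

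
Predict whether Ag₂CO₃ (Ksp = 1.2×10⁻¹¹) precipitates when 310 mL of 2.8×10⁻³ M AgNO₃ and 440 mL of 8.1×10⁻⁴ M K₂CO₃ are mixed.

Total volume after mixing = 310 + 440 = 750 mL.
[Ag⁺] = (2.8×10⁻³)(310)/750 = 1.2×10⁻³ M
[CO₃²⁻] = (8.1×10⁻⁴)(440)/750 = 4.8×10⁻⁴ M
Q = [Ag⁺]^2[CO₃²⁻] = 6.4×10⁻¹⁰
Since Q (6.4×10⁻¹⁰) exceeds Ksp (1.2×10⁻¹¹), Ag₂CO₃ will precipitate.

Yes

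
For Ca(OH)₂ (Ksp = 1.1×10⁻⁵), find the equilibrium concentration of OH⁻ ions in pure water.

Ca(OH)₂(s) ⇌ Ca²⁺(aq) + 2 OH⁻(aq)
If s mol/L of Ca(OH)₂ dissolves, [Ca²⁺] = s and [OH⁻] = 2s.
Ksp = [Ca²⁺][OH⁻]^2 = s · (2s)^2 = 4s^3 = 1.1×10⁻⁵
s = 1.4×10⁻² mol/L
[OH⁻] = 2s = 2.8×10⁻² mol/L

2.8×10⁻² M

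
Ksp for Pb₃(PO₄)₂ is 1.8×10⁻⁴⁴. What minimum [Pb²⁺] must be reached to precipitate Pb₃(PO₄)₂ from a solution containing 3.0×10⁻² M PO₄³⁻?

2.7×10⁻¹⁴ M

Precipitation begins when Q = Ksp.
Pb₃(PO₄)₂(s) ⇌ 3 Pb²⁺(aq) + 2 PO₄³⁻(aq)
Ksp = [Pb²⁺]^3[PO₄³⁻]^2 = [Pb²⁺]^3(3.0×10⁻²)^2
[Pb²⁺]^3 = 1.8×10⁻⁴⁴ / (3.0×10⁻²)^2 = 2.0×10⁻⁴¹
[Pb²⁺] = 2.7×10⁻¹⁴ M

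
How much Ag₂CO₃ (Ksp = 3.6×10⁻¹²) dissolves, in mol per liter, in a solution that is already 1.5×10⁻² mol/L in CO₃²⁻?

Ag₂CO₃(s) ⇌ 2 Ag⁺(aq) + CO₃²⁻(aq)
The solution already contains CO₃²⁻ at 1.5×10⁻² mol/L. Let s be the molar solubility of Ag₂CO₃.
[CO₃²⁻] ≈ 1.5×10⁻² mol/L (common ion dominates); [Ag⁺] = 2s.
Ksp = [Ag⁺]^2[CO₃²⁻] = (2s)^2(1.5×10⁻²)
(2s)^2 = 3.6×10⁻¹² / (1.5×10⁻²) = 2.4×10⁻¹⁰
s = 7.7×10⁻⁶ mol/L

7.7×10⁻⁶ M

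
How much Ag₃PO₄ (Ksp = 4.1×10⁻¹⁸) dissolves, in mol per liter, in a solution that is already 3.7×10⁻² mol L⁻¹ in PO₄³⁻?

1.6×10⁻⁶ M

Ag₃PO₄(s) ⇌ 3 Ag⁺(aq) + PO₄³⁻(aq)
With PO₄³⁻ already at 3.7×10⁻² mol L⁻¹ and s small, take [PO₄³⁻] ≈ 3.7×10⁻² mol L⁻¹ and [Ag⁺] = 3s.
Ksp = [Ag⁺]^3[PO₄³⁻] = (3s)^3(3.7×10⁻²)
(3s)^3 = 4.1×10⁻¹⁸ / (3.7×10⁻²) = 1.1×10⁻¹⁶
s = 1.6×10⁻⁶ mol L⁻¹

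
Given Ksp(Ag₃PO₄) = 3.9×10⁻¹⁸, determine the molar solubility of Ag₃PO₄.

Ag₃PO₄(s) ⇌ 3 Ag⁺(aq) + PO₄³⁻(aq)
Call the molar solubility s, so that [Ag⁺] = 3s and [PO₄³⁻] = s.
Ksp = [Ag⁺]^3[PO₄³⁻] = (3s)^3 · s = 27s^4
27s^4 = 3.9×10⁻¹⁸  ⇒  s^4 = 1.4×10⁻¹⁹
Taking the 4th root, s = 1.9×10⁻⁵ mol/L.

1.9×10⁻⁵ M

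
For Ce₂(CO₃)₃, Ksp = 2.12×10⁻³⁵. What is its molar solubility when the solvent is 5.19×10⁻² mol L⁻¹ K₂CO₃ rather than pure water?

1.95×10⁻¹⁶ M

Ce₂(CO₃)₃(s) ⇌ 2 Ce³⁺(aq) + 3 CO₃²⁻(aq)
The solution already contains CO₃²⁻ at 5.19×10⁻² mol L⁻¹. Let s be the molar solubility of Ce₂(CO₃)₃.
[CO₃²⁻] ≈ 5.19×10⁻² mol L⁻¹ (common ion dominates); [Ce³⁺] = 2s.
Ksp = [Ce³⁺]^2[CO₃²⁻]^3 = (2s)^2(5.19×10⁻²)^3
(2s)^2 = 2.12×10⁻³⁵ / (5.19×10⁻²)^3 = 1.52×10⁻³¹
s = 1.95×10⁻¹⁶ mol L⁻¹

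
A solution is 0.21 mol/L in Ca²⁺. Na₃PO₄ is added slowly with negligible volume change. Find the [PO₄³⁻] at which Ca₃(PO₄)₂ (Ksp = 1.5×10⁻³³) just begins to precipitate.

4.0×10⁻¹⁶ M

Precipitation begins when Q = Ksp.
Ca₃(PO₄)₂(s) ⇌ 3 Ca²⁺(aq) + 2 PO₄³⁻(aq)
Ksp = [Ca²⁺]^3[PO₄³⁻]^2 = [PO₄³⁻]^2(0.21)^3
[PO₄³⁻]^2 = 1.5×10⁻³³ / (0.21)^3 = 1.6×10⁻³¹
[PO₄³⁻] = 4.0×10⁻¹⁶ mol/L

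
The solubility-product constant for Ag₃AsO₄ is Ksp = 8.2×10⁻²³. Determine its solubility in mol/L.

1.3×10⁻⁶ M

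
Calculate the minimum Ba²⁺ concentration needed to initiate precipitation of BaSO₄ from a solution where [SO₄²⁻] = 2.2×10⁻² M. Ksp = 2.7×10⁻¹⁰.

1.2×10⁻⁸ M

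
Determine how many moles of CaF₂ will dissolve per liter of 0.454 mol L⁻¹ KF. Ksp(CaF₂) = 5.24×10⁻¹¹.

CaF₂(s) ⇌ Ca²⁺(aq) + 2 F⁻(aq)
F⁻ is already present at 0.454 mol L⁻¹. If s mol/L of CaF₂ dissolves, [Ca²⁺] = s while [F⁻] ≈ 0.454 mol L⁻¹.
Ksp = [Ca²⁺][F⁻]^2 = s(0.454)^2
s = 5.24×10⁻¹¹ / (0.454)^2 = 2.54×10⁻¹⁰
s = 2.54×10⁻¹⁰ mol L⁻¹

2.54×10⁻¹⁰ M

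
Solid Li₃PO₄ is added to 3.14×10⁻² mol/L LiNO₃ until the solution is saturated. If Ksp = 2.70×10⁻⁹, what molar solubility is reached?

8.72×10⁻⁵ M

Li₃PO₄(s) ⇌ 3 Li⁺(aq) + PO₄³⁻(aq)
Let s be the solubility of Li₃PO₄ here. The common ion gives [Li⁺] ≈ 3.14×10⁻² mol/L, and [PO₄³⁻] = s.
Ksp = [Li⁺]^3[PO₄³⁻] = (3.14×10⁻²)^3s
s = 2.70×10⁻⁹ / (3.14×10⁻²)^3 = 8.72×10⁻⁵
s = 8.72×10⁻⁵ mol/L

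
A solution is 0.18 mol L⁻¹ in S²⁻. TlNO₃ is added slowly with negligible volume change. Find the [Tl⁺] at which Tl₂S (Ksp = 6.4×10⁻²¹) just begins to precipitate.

1.9×10⁻¹⁰ M

A salt starts to precipitate once the ion product Q reaches its Ksp.
Tl₂S(s) ⇌ 2 Tl⁺(aq) + S²⁻(aq)
Ksp = [Tl⁺]^2[S²⁻] = [Tl⁺]^2(0.18)
[Tl⁺]^2 = 6.4×10⁻²¹ / (0.18) = 3.6×10⁻²⁰
[Tl⁺] = 1.9×10⁻¹⁰ mol L⁻¹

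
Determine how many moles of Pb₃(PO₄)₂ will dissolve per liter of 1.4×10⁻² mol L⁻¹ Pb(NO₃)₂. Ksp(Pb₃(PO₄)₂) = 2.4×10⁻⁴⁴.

Pb₃(PO₄)₂(s) ⇌ 3 Pb²⁺(aq) + 2 PO₄³⁻(aq)
The solution already contains Pb²⁺ at 1.4×10⁻² mol L⁻¹. Let s be the molar solubility of Pb₃(PO₄)₂.
[Pb²⁺] ≈ 1.4×10⁻² mol L⁻¹ (common ion dominates); [PO₄³⁻] = 2s.
Ksp = [Pb²⁺]^3[PO₄³⁻]^2 = (1.4×10⁻²)^3(2s)^2
(2s)^2 = 2.4×10⁻⁴⁴ / (1.4×10⁻²)^3 = 8.7×10⁻³⁹
s = 4.7×10⁻²⁰ mol L⁻¹

4.7×10⁻²⁰ M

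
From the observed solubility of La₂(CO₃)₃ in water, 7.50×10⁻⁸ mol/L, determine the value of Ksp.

Ksp = 2.56×10⁻³⁴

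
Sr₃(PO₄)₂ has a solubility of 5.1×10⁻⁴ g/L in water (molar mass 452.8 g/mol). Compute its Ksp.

Ksp = 2.0×10⁻²⁸

Convert to molarity: s = 5.1×10⁻⁴ / 452.8 = 1.126×10⁻⁶ mol/L
Sr₃(PO₄)₂(s) ⇌ 3 Sr²⁺(aq) + 2 PO₄³⁻(aq)
With molar solubility s: [Sr²⁺] = 3s, [PO₄³⁻] = 2s.
Ksp = [Sr²⁺]^3[PO₄³⁻]^2 = (3s)^3 · (2s)^2 = 108s^5
Ksp = 108 × (1.126×10⁻⁶)^5 = 2.0×10⁻²⁸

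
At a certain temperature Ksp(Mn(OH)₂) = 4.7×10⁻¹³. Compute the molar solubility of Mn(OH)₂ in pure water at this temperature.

4.9×10⁻⁵ M

Mn(OH)₂(s) ⇌ Mn²⁺(aq) + 2 OH⁻(aq)
If s mol/L of Mn(OH)₂ dissolves, [Mn²⁺] = s and [OH⁻] = 2s.
Ksp = [Mn²⁺][OH⁻]^2 = s · (2s)^2 = 4s^3
4s^3 = 4.7×10⁻¹³  ⇒  s^3 = 1.2×10⁻¹³
s = 4.9×10⁻⁵ mol/L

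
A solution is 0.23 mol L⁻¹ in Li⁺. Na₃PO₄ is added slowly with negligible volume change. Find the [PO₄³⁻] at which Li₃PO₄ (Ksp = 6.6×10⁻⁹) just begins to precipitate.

Precipitation begins when Q = Ksp.
Li₃PO₄(s) ⇌ 3 Li⁺(aq) + PO₄³⁻(aq)
Ksp = [Li⁺]^3[PO₄³⁻] = [PO₄³⁻](0.23)^3
[PO₄³⁻] = 6.6×10⁻⁹ / (0.23)^3 = 5.4×10⁻⁷
[PO₄³⁻] = 5.4×10⁻⁷ mol L⁻¹

5.4×10⁻⁷ M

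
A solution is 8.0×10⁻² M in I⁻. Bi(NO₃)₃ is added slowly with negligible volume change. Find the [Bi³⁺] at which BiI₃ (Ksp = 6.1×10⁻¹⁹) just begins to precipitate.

Precipitation of each salt begins when its ion product equals Ksp.
BiI₃(s) ⇌ Bi³⁺(aq) + 3 I⁻(aq)
Ksp = [Bi³⁺][I⁻]^3 = [Bi³⁺](8.0×10⁻²)^3
[Bi³⁺] = 6.1×10⁻¹⁹ / (8.0×10⁻²)^3 = 1.2×10⁻¹⁵
[Bi³⁺] = 1.2×10⁻¹⁵ M

1.2×10⁻¹⁵ M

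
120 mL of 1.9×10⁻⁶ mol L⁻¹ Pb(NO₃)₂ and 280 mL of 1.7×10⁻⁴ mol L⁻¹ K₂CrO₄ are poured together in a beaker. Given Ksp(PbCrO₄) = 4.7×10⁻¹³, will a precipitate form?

Yes

Total volume after mixing = 120 + 280 = 400 mL.
[Pb²⁺] = (1.9×10⁻⁶)(120)/400 = 5.7×10⁻⁷ mol L⁻¹
[CrO₄²⁻] = (1.7×10⁻⁴)(280)/400 = 1.2×10⁻⁴ mol L⁻¹
Q = [Pb²⁺][CrO₄²⁻] = 6.8×10⁻¹¹
Q = 6.8×10⁻¹¹ > Ksp = 4.7×10⁻¹³, so the solution is supersaturated and PbCrO₄ precipitates.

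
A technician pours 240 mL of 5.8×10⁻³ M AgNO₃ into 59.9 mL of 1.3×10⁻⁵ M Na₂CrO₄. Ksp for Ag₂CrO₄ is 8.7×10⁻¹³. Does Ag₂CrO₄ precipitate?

Yes

After mixing, V = 240 mL + 59.9 mL = 299.9 mL.
[Ag⁺] = (5.8×10⁻³)(240)/299.9 = 4.6×10⁻³ M
[CrO₄²⁻] = (1.3×10⁻⁵)(59.9)/299.9 = 2.6×10⁻⁶ M
Q = [Ag⁺]^2[CrO₄²⁻] = 5.6×10⁻¹¹
Because Q > Ksp (5.6×10⁻¹¹ vs 8.7×10⁻¹³), a precipitate of Ag₂CrO₄ forms.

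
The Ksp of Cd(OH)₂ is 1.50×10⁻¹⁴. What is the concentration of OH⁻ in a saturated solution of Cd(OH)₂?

3.11×10⁻⁵ M

Cd(OH)₂(s) ⇌ Cd²⁺(aq) + 2 OH⁻(aq)
If s mol/L of Cd(OH)₂ dissolves, [Cd²⁺] = s and [OH⁻] = 2s.
Ksp = [Cd²⁺][OH⁻]^2 = s · (2s)^2 = 4s^3 = 1.50×10⁻¹⁴
s = 1.55×10⁻⁵ mol L⁻¹
[OH⁻] = 2s = 3.11×10⁻⁵ mol L⁻¹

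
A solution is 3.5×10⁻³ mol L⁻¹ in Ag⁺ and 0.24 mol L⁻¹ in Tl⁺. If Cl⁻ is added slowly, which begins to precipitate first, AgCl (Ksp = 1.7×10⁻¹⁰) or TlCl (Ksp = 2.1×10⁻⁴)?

A salt starts to precipitate once the ion product Q reaches its Ksp.
For AgCl: [Cl⁻] = (Ksp/[Ag⁺]) = 4.9×10⁻⁸ mol L⁻¹
For TlCl: [Cl⁻] = (Ksp/[Tl⁺]) = 8.8×10⁻⁴ mol L⁻¹
Since AgCl needs less Cl⁻ to reach saturation, it precipitates first.

AgCl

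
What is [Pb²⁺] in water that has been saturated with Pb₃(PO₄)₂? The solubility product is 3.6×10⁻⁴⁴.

2.4×10⁻⁹ M

Pb₃(PO₄)₂(s) ⇌ 3 Pb²⁺(aq) + 2 PO₄³⁻(aq)
For each mole of Pb₃(PO₄)₂ that dissolves per liter, [Pb²⁺] = 3s and [PO₄³⁻] = 2s; let s denote this solubility.
Ksp = [Pb²⁺]^3[PO₄³⁻]^2 = (3s)^3 · (2s)^2 = 108s^5 = 3.6×10⁻⁴⁴
s = 8.0×10⁻¹⁰ mol L⁻¹
[Pb²⁺] = 3s = 2.4×10⁻⁹ mol L⁻¹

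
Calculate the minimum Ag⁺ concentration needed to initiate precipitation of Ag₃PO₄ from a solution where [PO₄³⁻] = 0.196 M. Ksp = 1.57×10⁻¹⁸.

A salt starts to precipitate once the ion product Q reaches its Ksp.
Ag₃PO₄(s) ⇌ 3 Ag⁺(aq) + PO₄³⁻(aq)
Ksp = [Ag⁺]^3[PO₄³⁻] = [Ag⁺]^3(0.196)
[Ag⁺]^3 = 1.57×10⁻¹⁸ / (0.196) = 8.01×10⁻¹⁸
[Ag⁺] = 2.00×10⁻⁶ M

2.00×10⁻⁶ M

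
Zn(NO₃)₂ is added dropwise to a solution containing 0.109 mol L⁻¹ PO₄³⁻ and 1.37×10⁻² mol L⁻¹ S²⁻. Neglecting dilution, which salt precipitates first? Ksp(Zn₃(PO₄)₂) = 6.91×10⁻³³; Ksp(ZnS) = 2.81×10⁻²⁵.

ZnS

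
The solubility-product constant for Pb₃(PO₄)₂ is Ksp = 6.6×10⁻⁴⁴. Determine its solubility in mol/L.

Pb₃(PO₄)₂(s) ⇌ 3 Pb²⁺(aq) + 2 PO₄³⁻(aq)
Let s be the molar solubility. Then [Pb²⁺] = 3s and [PO₄³⁻] = 2s.
Ksp = [Pb²⁺]^3[PO₄³⁻]^2 = (3s)^3 · (2s)^2 = 108s^5
108s^5 = 6.6×10⁻⁴⁴  ⇒  s^5 = 6.1×10⁻⁴⁶
Taking the 5th root, s = 9.1×10⁻¹⁰ mol/L.

9.1×10⁻¹⁰ M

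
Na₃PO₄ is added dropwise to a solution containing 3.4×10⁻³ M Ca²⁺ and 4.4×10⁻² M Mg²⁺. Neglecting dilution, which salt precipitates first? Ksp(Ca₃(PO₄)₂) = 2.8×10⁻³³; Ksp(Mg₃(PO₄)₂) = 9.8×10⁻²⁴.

Ca₃(PO₄)₂

Each salt precipitates once Q = Ksp for that salt.
For Ca₃(PO₄)₂: [PO₄³⁻] = (Ksp/[Ca²⁺]^3)^(1/2) = 2.7×10⁻¹³ M
For Mg₃(PO₄)₂: [PO₄³⁻] = (Ksp/[Mg²⁺]^3)^(1/2) = 3.4×10⁻¹⁰ M
The smaller threshold [PO₄³⁻] is reached first, so Ca₃(PO₄)₂ precipitates first.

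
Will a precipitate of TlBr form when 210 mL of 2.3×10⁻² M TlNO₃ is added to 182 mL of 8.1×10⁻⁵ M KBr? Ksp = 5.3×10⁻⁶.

No

Total volume after mixing = 210 + 182 = 392 mL.
[Tl⁺] = (2.3×10⁻²)(210)/392 = 1.2×10⁻² M
[Br⁻] = (8.1×10⁻⁵)(182)/392 = 3.8×10⁻⁵ M
Q = [Tl⁺][Br⁻] = 4.6×10⁻⁷
Q = 4.6×10⁻⁷ < Ksp = 5.3×10⁻⁶, so the solution is unsaturated and no precipitate forms.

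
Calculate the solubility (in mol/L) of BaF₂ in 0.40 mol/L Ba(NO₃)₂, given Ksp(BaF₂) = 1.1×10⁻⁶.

BaF₂(s) ⇌ Ba²⁺(aq) + 2 F⁻(aq)
Ba²⁺ is already present at 0.40 mol/L. If s mol/L of BaF₂ dissolves, [F⁻] = 2s while [Ba²⁺] ≈ 0.40 mol/L.
Ksp = [Ba²⁺][F⁻]^2 = (0.40)(2s)^2
(2s)^2 = 1.1×10⁻⁶ / (0.40) = 2.8×10⁻⁶
s = 8.3×10⁻⁴ mol/L

8.3×10⁻⁴ M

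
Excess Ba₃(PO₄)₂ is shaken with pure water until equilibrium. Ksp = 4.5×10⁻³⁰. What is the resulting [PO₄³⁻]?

Ba₃(PO₄)₂(s) ⇌ 3 Ba²⁺(aq) + 2 PO₄³⁻(aq)
Let s be the molar solubility. Then [Ba²⁺] = 3s and [PO₄³⁻] = 2s.
Ksp = [Ba²⁺]^3[PO₄³⁻]^2 = (3s)^3 · (2s)^2 = 108s^5 = 4.5×10⁻³⁰
s = 5.3×10⁻⁷ mol L⁻¹
[PO₄³⁻] = 2s = 1.1×10⁻⁶ mol L⁻¹

1.1×10⁻⁶ M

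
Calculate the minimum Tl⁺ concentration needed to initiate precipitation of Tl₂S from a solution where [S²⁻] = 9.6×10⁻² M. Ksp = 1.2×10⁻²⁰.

A salt starts to precipitate once the ion product Q reaches its Ksp.
Tl₂S(s) ⇌ 2 Tl⁺(aq) + S²⁻(aq)
Ksp = [Tl⁺]^2[S²⁻] = [Tl⁺]^2(9.6×10⁻²)
[Tl⁺]^2 = 1.2×10⁻²⁰ / (9.6×10⁻²) = 1.3×10⁻¹⁹
[Tl⁺] = 3.5×10⁻¹⁰ M

3.5×10⁻¹⁰ M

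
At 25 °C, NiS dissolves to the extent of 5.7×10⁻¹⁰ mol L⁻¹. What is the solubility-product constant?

Ksp = 3.2×10⁻¹⁹

NiS(s) ⇌ Ni²⁺(aq) + S²⁻(aq)
If s mol/L of NiS dissolves, [Ni²⁺] = s and [S²⁻] = s.
Ksp = [Ni²⁺][S²⁻] = s · s = s^2
Ksp = (5.7×10⁻¹⁰)^2 = 3.2×10⁻¹⁹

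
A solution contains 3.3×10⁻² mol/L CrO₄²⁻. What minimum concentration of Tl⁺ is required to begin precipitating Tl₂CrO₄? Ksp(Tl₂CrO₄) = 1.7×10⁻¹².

7.2×10⁻⁶ M

Precipitation of each salt begins when its ion product equals Ksp.
Tl₂CrO₄(s) ⇌ 2 Tl⁺(aq) + CrO₄²⁻(aq)
Ksp = [Tl⁺]^2[CrO₄²⁻] = [Tl⁺]^2(3.3×10⁻²)
[Tl⁺]^2 = 1.7×10⁻¹² / (3.3×10⁻²) = 5.2×10⁻¹¹
[Tl⁺] = 7.2×10⁻⁶ mol/L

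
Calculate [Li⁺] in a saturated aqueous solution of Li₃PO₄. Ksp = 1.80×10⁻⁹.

Li₃PO₄(s) ⇌ 3 Li⁺(aq) + PO₄³⁻(aq)
Let s be the molar solubility. Then [Li⁺] = 3s and [PO₄³⁻] = s.
Ksp = [Li⁺]^3[PO₄³⁻] = (3s)^3 · s = 27s^4 = 1.80×10⁻⁹
s = 2.86×10⁻³ M
[Li⁺] = 3s = 8.57×10⁻³ M

8.57×10⁻³ M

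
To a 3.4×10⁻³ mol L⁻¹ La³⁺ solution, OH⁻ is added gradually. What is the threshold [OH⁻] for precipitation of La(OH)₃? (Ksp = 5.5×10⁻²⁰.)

2.5×10⁻⁶ M

Precipitation begins when Q = Ksp.
La(OH)₃(s) ⇌ La³⁺(aq) + 3 OH⁻(aq)
Ksp = [La³⁺][OH⁻]^3 = [OH⁻]^3(3.4×10⁻³)
[OH⁻]^3 = 5.5×10⁻²⁰ / (3.4×10⁻³) = 1.6×10⁻¹⁷
[OH⁻] = 2.5×10⁻⁶ mol L⁻¹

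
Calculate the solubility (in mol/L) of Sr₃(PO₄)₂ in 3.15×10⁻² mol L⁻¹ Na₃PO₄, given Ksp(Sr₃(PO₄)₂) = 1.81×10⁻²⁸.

Sr₃(PO₄)₂(s) ⇌ 3 Sr²⁺(aq) + 2 PO₄³⁻(aq)
PO₄³⁻ is already present at 3.15×10⁻² mol L⁻¹. If s mol/L of Sr₃(PO₄)₂ dissolves, [Sr²⁺] = 3s while [PO₄³⁻] ≈ 3.15×10⁻² mol L⁻¹.
Ksp = [Sr²⁺]^3[PO₄³⁻]^2 = (3s)^3(3.15×10⁻²)^2
(3s)^3 = 1.81×10⁻²⁸ / (3.15×10⁻²)^2 = 1.82×10⁻²⁵
s = 1.89×10⁻⁹ mol L⁻¹

1.89×10⁻⁹ M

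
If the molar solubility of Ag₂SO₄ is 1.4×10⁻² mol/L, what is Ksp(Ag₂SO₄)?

Ag₂SO₄(s) ⇌ 2 Ag⁺(aq) + SO₄²⁻(aq)
With molar solubility s: [Ag⁺] = 2s, [SO₄²⁻] = s.
Ksp = [Ag⁺]^2[SO₄²⁻] = (2s)^2 · s = 4s^3
Ksp = 4 × (1.4×10⁻²)^3 = 1.1×10⁻⁵

Ksp = 1.1×10⁻⁵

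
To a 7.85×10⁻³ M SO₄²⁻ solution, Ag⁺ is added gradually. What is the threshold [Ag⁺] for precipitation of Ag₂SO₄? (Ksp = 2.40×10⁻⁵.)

5.53×10⁻² M

Precipitation of each salt begins when its ion product equals Ksp.
Ag₂SO₄(s) ⇌ 2 Ag⁺(aq) + SO₄²⁻(aq)
Ksp = [Ag⁺]^2[SO₄²⁻] = [Ag⁺]^2(7.85×10⁻³)
[Ag⁺]^2 = 2.40×10⁻⁵ / (7.85×10⁻³) = 3.06×10⁻³
[Ag⁺] = 5.53×10⁻² M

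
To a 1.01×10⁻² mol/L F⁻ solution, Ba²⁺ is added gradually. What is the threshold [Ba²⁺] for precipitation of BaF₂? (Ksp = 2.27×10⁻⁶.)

2.23×10⁻² M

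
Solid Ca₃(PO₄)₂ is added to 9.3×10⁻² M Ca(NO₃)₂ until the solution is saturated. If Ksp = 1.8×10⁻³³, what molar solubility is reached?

7.5×10⁻¹⁶ M

Ca₃(PO₄)₂(s) ⇌ 3 Ca²⁺(aq) + 2 PO₄³⁻(aq)
Let s be the solubility of Ca₃(PO₄)₂ here. The common ion gives [Ca²⁺] ≈ 9.3×10⁻² M, and [PO₄³⁻] = 2s.
Ksp = [Ca²⁺]^3[PO₄³⁻]^2 = (9.3×10⁻²)^3(2s)^2
(2s)^2 = 1.8×10⁻³³ / (9.3×10⁻²)^3 = 2.2×10⁻³⁰
s = 7.5×10⁻¹⁶ M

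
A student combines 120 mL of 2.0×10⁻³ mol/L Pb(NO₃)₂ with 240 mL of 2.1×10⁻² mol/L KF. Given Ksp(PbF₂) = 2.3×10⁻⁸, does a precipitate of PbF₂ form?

Yes

After mixing, V = 120 mL + 240 mL = 360 mL.
[Pb²⁺] = (2.0×10⁻³)(120)/360 = 6.7×10⁻⁴ mol/L
[F⁻] = (2.1×10⁻²)(240)/360 = 1.4×10⁻² mol/L
Q = [Pb²⁺][F⁻]^2 = 1.3×10⁻⁷
Since Q (1.3×10⁻⁷) exceeds Ksp (2.3×10⁻⁸), PbF₂ will precipitate.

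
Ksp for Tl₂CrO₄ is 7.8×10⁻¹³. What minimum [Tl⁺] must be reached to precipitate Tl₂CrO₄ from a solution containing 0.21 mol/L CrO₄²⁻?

1.9×10⁻⁶ M

A salt starts to precipitate once the ion product Q reaches its Ksp.
Tl₂CrO₄(s) ⇌ 2 Tl⁺(aq) + CrO₄²⁻(aq)
Ksp = [Tl⁺]^2[CrO₄²⁻] = [Tl⁺]^2(0.21)
[Tl⁺]^2 = 7.8×10⁻¹³ / (0.21) = 3.7×10⁻¹²
[Tl⁺] = 1.9×10⁻⁶ mol/L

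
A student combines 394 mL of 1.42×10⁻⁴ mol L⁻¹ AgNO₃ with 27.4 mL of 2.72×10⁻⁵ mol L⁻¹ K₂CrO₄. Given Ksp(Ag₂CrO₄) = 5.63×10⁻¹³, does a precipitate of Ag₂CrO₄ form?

No

The combined volume is 421.4 mL.
[Ag⁺] = (1.42×10⁻⁴)(394)/421.4 = 1.33×10⁻⁴ mol L⁻¹
[CrO₄²⁻] = (2.72×10⁻⁵)(27.4)/421.4 = 1.77×10⁻⁶ mol L⁻¹
Q = [Ag⁺]^2[CrO₄²⁻] = 3.12×10⁻¹⁴
Q = 3.12×10⁻¹⁴ < Ksp = 5.63×10⁻¹³, so the solution is unsaturated and no precipitate forms.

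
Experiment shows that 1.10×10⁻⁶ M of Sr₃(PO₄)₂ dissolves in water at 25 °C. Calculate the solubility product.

Ksp = 1.74×10⁻²⁸

Sr₃(PO₄)₂(s) ⇌ 3 Sr²⁺(aq) + 2 PO₄³⁻(aq)
For each mole of Sr₃(PO₄)₂ that dissolves per liter, [Sr²⁺] = 3s and [PO₄³⁻] = 2s; let s denote this solubility.
Ksp = [Sr²⁺]^3[PO₄³⁻]^2 = (3s)^3 · (2s)^2 = 108s^5
Ksp = 108 × (1.10×10⁻⁶)^5 = 1.74×10⁻²⁸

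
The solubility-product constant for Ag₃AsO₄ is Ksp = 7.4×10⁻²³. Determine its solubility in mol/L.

Ag₃AsO₄(s) ⇌ 3 Ag⁺(aq) + AsO₄³⁻(aq)
If s mol/L of Ag₃AsO₄ dissolves, [Ag⁺] = 3s and [AsO₄³⁻] = s.
Ksp = [Ag⁺]^3[AsO₄³⁻] = (3s)^3 · s = 27s^4
27s^4 = 7.4×10⁻²³  ⇒  s^4 = 2.7×10⁻²⁴
s = (2.7×10⁻²⁴)^(1/4) = 1.3×10⁻⁶ mol/L

1.3×10⁻⁶ M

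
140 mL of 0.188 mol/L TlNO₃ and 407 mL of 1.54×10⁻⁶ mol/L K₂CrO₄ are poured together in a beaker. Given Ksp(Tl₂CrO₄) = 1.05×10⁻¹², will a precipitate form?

The combined volume is 547 mL.
[Tl⁺] = (0.188)(140)/547 = 4.81×10⁻² mol/L
[CrO₄²⁻] = (1.54×10⁻⁶)(407)/547 = 1.15×10⁻⁶ mol/L
Q = [Tl⁺]^2[CrO₄²⁻] = 2.65×10⁻⁹
Since Q (2.65×10⁻⁹) exceeds Ksp (1.05×10⁻¹²), Tl₂CrO₄ will precipitate.

Yes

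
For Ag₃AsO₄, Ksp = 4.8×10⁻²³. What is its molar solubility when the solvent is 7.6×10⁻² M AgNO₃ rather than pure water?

Ag₃AsO₄(s) ⇌ 3 Ag⁺(aq) + AsO₄³⁻(aq)
Ag⁺ is already present at 7.6×10⁻² M. If s mol/L of Ag₃AsO₄ dissolves, [AsO₄³⁻] = s while [Ag⁺] ≈ 7.6×10⁻² M.
Ksp = [Ag⁺]^3[AsO₄³⁻] = (7.6×10⁻²)^3s
s = 4.8×10⁻²³ / (7.6×10⁻²)^3 = 1.1×10⁻¹⁹
s = 1.1×10⁻¹⁹ M

1.1×10⁻¹⁹ M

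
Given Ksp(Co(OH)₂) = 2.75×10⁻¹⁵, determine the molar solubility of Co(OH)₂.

8.83×10⁻⁶ M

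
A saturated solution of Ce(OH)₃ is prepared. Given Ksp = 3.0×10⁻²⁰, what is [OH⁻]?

Ce(OH)₃(s) ⇌ Ce³⁺(aq) + 3 OH⁻(aq)
Call the molar solubility s, so that [Ce³⁺] = s and [OH⁻] = 3s.
Ksp = [Ce³⁺][OH⁻]^3 = s · (3s)^3 = 27s^4 = 3.0×10⁻²⁰
s = 5.8×10⁻⁶ M
[OH⁻] = 3s = 1.7×10⁻⁵ M

1.7×10⁻⁵ M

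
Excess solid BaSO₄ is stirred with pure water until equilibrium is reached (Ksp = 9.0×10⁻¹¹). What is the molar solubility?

9.5×10⁻⁶ M

BaSO₄(s) ⇌ Ba²⁺(aq) + SO₄²⁻(aq)
Call the molar solubility s, so that [Ba²⁺] = s and [SO₄²⁻] = s.
Ksp = [Ba²⁺][SO₄²⁻] = s · s = s^2
s^2 = 9.0×10⁻¹¹
Taking the 2nd root, s = 9.5×10⁻⁶ mol L⁻¹.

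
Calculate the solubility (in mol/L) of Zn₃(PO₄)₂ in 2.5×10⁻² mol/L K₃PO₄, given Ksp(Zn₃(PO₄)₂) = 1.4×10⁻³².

Zn₃(PO₄)₂(s) ⇌ 3 Zn²⁺(aq) + 2 PO₄³⁻(aq)
The solution already contains PO₄³⁻ at 2.5×10⁻² mol/L. Let s be the molar solubility of Zn₃(PO₄)₂.
[PO₄³⁻] ≈ 2.5×10⁻² mol/L (common ion dominates); [Zn²⁺] = 3s.
Ksp = [Zn²⁺]^3[PO₄³⁻]^2 = (3s)^3(2.5×10⁻²)^2
(3s)^3 = 1.4×10⁻³² / (2.5×10⁻²)^2 = 2.2×10⁻²⁹
s = 9.4×10⁻¹¹ mol/L

9.4×10⁻¹¹ M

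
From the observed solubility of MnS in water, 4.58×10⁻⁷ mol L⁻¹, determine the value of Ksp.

Ksp = 2.10×10⁻¹³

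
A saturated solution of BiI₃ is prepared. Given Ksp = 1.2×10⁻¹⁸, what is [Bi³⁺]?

BiI₃(s) ⇌ Bi³⁺(aq) + 3 I⁻(aq)
If s mol/L of BiI₃ dissolves, [Bi³⁺] = s and [I⁻] = 3s.
Ksp = [Bi³⁺][I⁻]^3 = s · (3s)^3 = 27s^4 = 1.2×10⁻¹⁸
s = 1.5×10⁻⁵ mol L⁻¹
[Bi³⁺] = s = 1.5×10⁻⁵ mol L⁻¹

1.5×10⁻⁵ M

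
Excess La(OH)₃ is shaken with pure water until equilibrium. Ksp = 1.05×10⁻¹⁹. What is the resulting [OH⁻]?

La(OH)₃(s) ⇌ La³⁺(aq) + 3 OH⁻(aq)
Call the molar solubility s, so that [La³⁺] = s and [OH⁻] = 3s.
Ksp = [La³⁺][OH⁻]^3 = s · (3s)^3 = 27s^4 = 1.05×10⁻¹⁹
s = 7.90×10⁻⁶ M
[OH⁻] = 3s = 2.37×10⁻⁵ M

2.37×10⁻⁵ M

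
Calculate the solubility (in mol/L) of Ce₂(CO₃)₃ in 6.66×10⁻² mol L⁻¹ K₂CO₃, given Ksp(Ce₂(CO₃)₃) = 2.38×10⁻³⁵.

1.42×10⁻¹⁶ M

Ce₂(CO₃)₃(s) ⇌ 2 Ce³⁺(aq) + 3 CO₃²⁻(aq)
CO₃²⁻ is already present at 6.66×10⁻² mol L⁻¹. If s mol/L of Ce₂(CO₃)₃ dissolves, [Ce³⁺] = 2s while [CO₃²⁻] ≈ 6.66×10⁻² mol L⁻¹.
Ksp = [Ce³⁺]^2[CO₃²⁻]^3 = (2s)^2(6.66×10⁻²)^3
(2s)^2 = 2.38×10⁻³⁵ / (6.66×10⁻²)^3 = 8.06×10⁻³²
s = 1.42×10⁻¹⁶ mol L⁻¹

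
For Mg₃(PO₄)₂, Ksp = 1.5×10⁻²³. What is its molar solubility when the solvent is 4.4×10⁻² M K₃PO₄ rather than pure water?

Mg₃(PO₄)₂(s) ⇌ 3 Mg²⁺(aq) + 2 PO₄³⁻(aq)
Let s be the solubility of Mg₃(PO₄)₂ here. The common ion gives [PO₄³⁻] ≈ 4.4×10⁻² M, and [Mg²⁺] = 3s.
Ksp = [Mg²⁺]^3[PO₄³⁻]^2 = (3s)^3(4.4×10⁻²)^2
(3s)^3 = 1.5×10⁻²³ / (4.4×10⁻²)^2 = 7.7×10⁻²¹
s = 6.6×10⁻⁸ M

6.6×10⁻⁸ M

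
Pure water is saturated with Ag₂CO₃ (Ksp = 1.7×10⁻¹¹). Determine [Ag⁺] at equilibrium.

3.2×10⁻⁴ M

Ag₂CO₃(s) ⇌ 2 Ag⁺(aq) + CO₃²⁻(aq)
If s mol/L of Ag₂CO₃ dissolves, [Ag⁺] = 2s and [CO₃²⁻] = s.
Ksp = [Ag⁺]^2[CO₃²⁻] = (2s)^2 · s = 4s^3 = 1.7×10⁻¹¹
s = 1.6×10⁻⁴ M
[Ag⁺] = 2s = 3.2×10⁻⁴ M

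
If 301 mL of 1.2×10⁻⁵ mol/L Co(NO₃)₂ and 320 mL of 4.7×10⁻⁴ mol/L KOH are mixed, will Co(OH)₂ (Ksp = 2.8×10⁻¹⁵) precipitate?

Yes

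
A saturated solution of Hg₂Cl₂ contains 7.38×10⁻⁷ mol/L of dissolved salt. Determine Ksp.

Hg₂Cl₂(s) ⇌ Hg₂²⁺(aq) + 2 Cl⁻(aq)
If s mol/L of Hg₂Cl₂ dissolves, [Hg₂²⁺] = s and [Cl⁻] = 2s.
Ksp = [Hg₂²⁺][Cl⁻]^2 = s · (2s)^2 = 4s^3
Ksp = 4 × (7.38×10⁻⁷)^3 = 1.61×10⁻¹⁸

Ksp = 1.61×10⁻¹⁸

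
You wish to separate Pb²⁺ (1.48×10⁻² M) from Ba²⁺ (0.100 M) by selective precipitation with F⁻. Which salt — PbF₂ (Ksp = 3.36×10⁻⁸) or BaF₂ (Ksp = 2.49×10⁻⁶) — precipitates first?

Precipitation begins when Q = Ksp.
For PbF₂: [F⁻] = (Ksp/[Pb²⁺])^(1/2) = 1.51×10⁻³ M
For BaF₂: [F⁻] = (Ksp/[Ba²⁺])^(1/2) = 4.99×10⁻³ M
Since PbF₂ needs less F⁻ to reach saturation, it precipitates first.

PbF₂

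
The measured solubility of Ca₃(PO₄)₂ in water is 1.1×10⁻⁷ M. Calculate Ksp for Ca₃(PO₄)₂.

Ca₃(PO₄)₂(s) ⇌ 3 Ca²⁺(aq) + 2 PO₄³⁻(aq)
For each mole of Ca₃(PO₄)₂ that dissolves per liter, [Ca²⁺] = 3s and [PO₄³⁻] = 2s; let s denote this solubility.
Ksp = [Ca²⁺]^3[PO₄³⁻]^2 = (3s)^3 · (2s)^2 = 108s^5
Ksp = 108 × (1.1×10⁻⁷)^5 = 1.7×10⁻³³

Ksp = 1.7×10⁻³³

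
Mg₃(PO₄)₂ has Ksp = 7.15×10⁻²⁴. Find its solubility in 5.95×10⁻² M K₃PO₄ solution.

4.21×10⁻⁸ M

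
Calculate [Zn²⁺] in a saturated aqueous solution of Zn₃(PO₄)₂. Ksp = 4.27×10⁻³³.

Zn₃(PO₄)₂(s) ⇌ 3 Zn²⁺(aq) + 2 PO₄³⁻(aq)
If s mol/L of Zn₃(PO₄)₂ dissolves, [Zn²⁺] = 3s and [PO₄³⁻] = 2s.
Ksp = [Zn²⁺]^3[PO₄³⁻]^2 = (3s)^3 · (2s)^2 = 108s^5 = 4.27×10⁻³³
s = 1.32×10⁻⁷ mol L⁻¹
[Zn²⁺] = 3s = 3.95×10⁻⁷ mol L⁻¹

3.95×10⁻⁷ M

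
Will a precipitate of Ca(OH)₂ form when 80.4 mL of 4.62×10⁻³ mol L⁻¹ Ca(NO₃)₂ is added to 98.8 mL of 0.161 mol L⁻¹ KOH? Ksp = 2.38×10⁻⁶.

Total volume after mixing = 80.4 + 98.8 = 179.2 mL.
[Ca²⁺] = (4.62×10⁻³)(80.4)/179.2 = 2.07×10⁻³ mol L⁻¹
[OH⁻] = (0.161)(98.8)/179.2 = 8.88×10⁻² mol L⁻¹
Q = [Ca²⁺][OH⁻]^2 = 1.63×10⁻⁵
Since Q (1.63×10⁻⁵) exceeds Ksp (2.38×10⁻⁶), Ca(OH)₂ will precipitate.

Yes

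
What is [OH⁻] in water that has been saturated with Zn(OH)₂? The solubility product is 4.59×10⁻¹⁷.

Zn(OH)₂(s) ⇌ Zn²⁺(aq) + 2 OH⁻(aq)
Call the molar solubility s, so that [Zn²⁺] = s and [OH⁻] = 2s.
Ksp = [Zn²⁺][OH⁻]^2 = s · (2s)^2 = 4s^3 = 4.59×10⁻¹⁷
s = 2.26×10⁻⁶ M
[OH⁻] = 2s = 4.51×10⁻⁶ M

4.51×10⁻⁶ M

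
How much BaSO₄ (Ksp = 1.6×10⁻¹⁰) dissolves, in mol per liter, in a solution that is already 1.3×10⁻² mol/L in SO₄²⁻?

1.2×10⁻⁸ M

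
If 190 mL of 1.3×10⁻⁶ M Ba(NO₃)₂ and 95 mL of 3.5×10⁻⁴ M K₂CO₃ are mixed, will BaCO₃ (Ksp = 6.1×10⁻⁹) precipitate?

Total volume after mixing = 190 + 95 = 285 mL.
[Ba²⁺] = (1.3×10⁻⁶)(190)/285 = 8.7×10⁻⁷ M
[CO₃²⁻] = (3.5×10⁻⁴)(95)/285 = 1.2×10⁻⁴ M
Q = [Ba²⁺][CO₃²⁻] = 1.0×10⁻¹⁰
Q = 1.0×10⁻¹⁰ < Ksp = 6.1×10⁻⁹, so the solution is unsaturated and no precipitate forms.

No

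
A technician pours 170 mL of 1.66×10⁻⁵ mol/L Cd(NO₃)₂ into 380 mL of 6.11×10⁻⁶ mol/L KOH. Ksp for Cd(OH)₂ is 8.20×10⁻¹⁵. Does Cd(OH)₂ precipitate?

Total volume after mixing = 170 + 380 = 550 mL.
[Cd²⁺] = (1.66×10⁻⁵)(170)/550 = 5.13×10⁻⁶ mol/L
[OH⁻] = (6.11×10⁻⁶)(380)/550 = 4.22×10⁻⁶ mol/L
Q = [Cd²⁺][OH⁻]^2 = 9.14×10⁻¹⁷
Q < Ksp (9.14×10⁻¹⁷ vs 8.20×10⁻¹⁵); the solution remains unsaturated and no precipitate forms.

No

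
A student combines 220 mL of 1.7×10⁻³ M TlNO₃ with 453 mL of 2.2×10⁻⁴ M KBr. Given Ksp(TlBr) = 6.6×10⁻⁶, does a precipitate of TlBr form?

No

The combined volume is 673 mL.
[Tl⁺] = (1.7×10⁻³)(220)/673 = 5.6×10⁻⁴ M
[Br⁻] = (2.2×10⁻⁴)(453)/673 = 1.5×10⁻⁴ M
Q = [Tl⁺][Br⁻] = 8.2×10⁻⁸
Q = 8.2×10⁻⁸ < Ksp = 6.6×10⁻⁶, so the solution is unsaturated and no precipitate forms.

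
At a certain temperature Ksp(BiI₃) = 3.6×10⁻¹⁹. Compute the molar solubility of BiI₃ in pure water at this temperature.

BiI₃(s) ⇌ Bi³⁺(aq) + 3 I⁻(aq)
If s mol/L of BiI₃ dissolves, [Bi³⁺] = s and [I⁻] = 3s.
Ksp = [Bi³⁺][I⁻]^3 = s · (3s)^3 = 27s^4
27s^4 = 3.6×10⁻¹⁹  ⇒  s^4 = 1.3×10⁻²⁰
s = 1.1×10⁻⁵ mol L⁻¹

1.1×10⁻⁵ M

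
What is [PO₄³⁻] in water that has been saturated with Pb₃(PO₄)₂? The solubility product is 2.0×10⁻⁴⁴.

1.4×10⁻⁹ M

Pb₃(PO₄)₂(s) ⇌ 3 Pb²⁺(aq) + 2 PO₄³⁻(aq)
For each mole of Pb₃(PO₄)₂ that dissolves per liter, [Pb²⁺] = 3s and [PO₄³⁻] = 2s; let s denote this solubility.
Ksp = [Pb²⁺]^3[PO₄³⁻]^2 = (3s)^3 · (2s)^2 = 108s^5 = 2.0×10⁻⁴⁴
s = 7.1×10⁻¹⁰ mol/L
[PO₄³⁻] = 2s = 1.4×10⁻⁹ mol/L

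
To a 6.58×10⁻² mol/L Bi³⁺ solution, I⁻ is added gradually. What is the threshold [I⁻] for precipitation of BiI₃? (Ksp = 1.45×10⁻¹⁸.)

2.80×10⁻⁶ M

A salt starts to precipitate once the ion product Q reaches its Ksp.
BiI₃(s) ⇌ Bi³⁺(aq) + 3 I⁻(aq)
Ksp = [Bi³⁺][I⁻]^3 = [I⁻]^3(6.58×10⁻²)
[I⁻]^3 = 1.45×10⁻¹⁸ / (6.58×10⁻²) = 2.20×10⁻¹⁷
[I⁻] = 2.80×10⁻⁶ mol/L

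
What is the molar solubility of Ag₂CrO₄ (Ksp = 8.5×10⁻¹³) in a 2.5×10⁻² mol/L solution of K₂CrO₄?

Ag₂CrO₄(s) ⇌ 2 Ag⁺(aq) + CrO₄²⁻(aq)
Let s be the solubility of Ag₂CrO₄ here. The common ion gives [CrO₄²⁻] ≈ 2.5×10⁻² mol/L, and [Ag⁺] = 2s.
Ksp = [Ag⁺]^2[CrO₄²⁻] = (2s)^2(2.5×10⁻²)
(2s)^2 = 8.5×10⁻¹³ / (2.5×10⁻²) = 3.4×10⁻¹¹
s = 2.9×10⁻⁶ mol/L

2.9×10⁻⁶ M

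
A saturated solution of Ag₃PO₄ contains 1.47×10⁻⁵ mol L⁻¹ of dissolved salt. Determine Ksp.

Ksp = 1.26×10⁻¹⁸

Ag₃PO₄(s) ⇌ 3 Ag⁺(aq) + PO₄³⁻(aq)
Call the molar solubility s, so that [Ag⁺] = 3s and [PO₄³⁻] = s.
Ksp = [Ag⁺]^3[PO₄³⁻] = (3s)^3 · s = 27s^4
Ksp = 27 × (1.47×10⁻⁵)^4 = 1.26×10⁻¹⁸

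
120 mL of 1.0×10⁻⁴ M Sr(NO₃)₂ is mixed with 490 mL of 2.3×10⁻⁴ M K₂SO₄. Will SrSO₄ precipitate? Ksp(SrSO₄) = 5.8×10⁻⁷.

No

After mixing, V = 120 mL + 490 mL = 610 mL.
[Sr²⁺] = (1.0×10⁻⁴)(120)/610 = 2.0×10⁻⁵ M
[SO₄²⁻] = (2.3×10⁻⁴)(490)/610 = 1.8×10⁻⁴ M
Q = [Sr²⁺][SO₄²⁻] = 3.6×10⁻⁹
Q < Ksp (3.6×10⁻⁹ vs 5.8×10⁻⁷); the solution remains unsaturated and no precipitate forms.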